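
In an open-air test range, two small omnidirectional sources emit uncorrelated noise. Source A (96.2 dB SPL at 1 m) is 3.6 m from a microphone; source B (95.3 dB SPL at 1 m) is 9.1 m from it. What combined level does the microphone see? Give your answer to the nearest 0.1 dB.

At the listener: L_A = 96.2 − 20·log₁₀(3.6) = 85.07 dB; L_B = 95.3 − 20·log₁₀(9.1) = 76.12 dB.
Combined: 10·log₁₀(10^(85.07/10)+10^(76.12/10)) = 85.6 dB SPL.

85.6 dB SPL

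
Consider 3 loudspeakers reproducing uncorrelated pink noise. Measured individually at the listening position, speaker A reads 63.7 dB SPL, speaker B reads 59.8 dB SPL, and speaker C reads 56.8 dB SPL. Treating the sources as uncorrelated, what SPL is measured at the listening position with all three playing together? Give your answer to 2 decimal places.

Uncorrelated sources add in intensity (power), not in dB.
L_total = 10·log₁₀(10^(63.7/10) + 10^(59.8/10) + 10^(56.8/10)) = 10·log₁₀(3778000) = 65.77 dB SPL.

65.77 dB SPL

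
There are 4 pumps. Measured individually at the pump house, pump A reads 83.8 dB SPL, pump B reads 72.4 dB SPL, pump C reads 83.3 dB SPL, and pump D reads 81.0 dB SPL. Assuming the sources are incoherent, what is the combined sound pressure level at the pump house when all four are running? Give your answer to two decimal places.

Uncorrelated sources add in intensity (power), not in dB.
L_total = 10·log₁₀(10^(83.8/10) + 10^(72.4/10) + 10^(83.3/10) + 10^(81.0/10)) = 10·log₁₀(597000000) = 87.76 dB SPL.

87.76 dB SPL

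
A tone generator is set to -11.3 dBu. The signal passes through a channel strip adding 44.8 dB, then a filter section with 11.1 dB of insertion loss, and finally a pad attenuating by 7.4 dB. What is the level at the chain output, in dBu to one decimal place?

In dB, series stages simply add:
-11.3 + 44.8 − 11.1 − 7.4 = +15.0 dBu.

+15.0 dBu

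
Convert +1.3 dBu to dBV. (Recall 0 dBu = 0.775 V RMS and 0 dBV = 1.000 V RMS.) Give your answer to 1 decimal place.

-0.9 dBV

The offset between the scales is 20·log₁₀(0.775/1.000) = −2.214 dB.
So dBV = +1.3 − 2.214 = -0.9 dBV.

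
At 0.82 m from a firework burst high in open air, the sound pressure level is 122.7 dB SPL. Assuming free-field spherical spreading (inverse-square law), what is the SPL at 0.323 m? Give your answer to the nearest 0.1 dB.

130.8 dB SPL

Free-field point source: level drops by 20·log₁₀ of the distance ratio.
ΔL = −20·log₁₀(0.323/0.82) = 8.09 dB, so L₂ = 122.7 + (8.09) = 130.8 dB SPL.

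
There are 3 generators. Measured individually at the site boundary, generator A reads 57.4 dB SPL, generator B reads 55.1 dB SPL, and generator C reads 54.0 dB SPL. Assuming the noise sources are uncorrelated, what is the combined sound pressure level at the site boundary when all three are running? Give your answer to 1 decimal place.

60.5 dB SPL

Uncorrelated sources add in intensity (power), not in dB.
L_total = 10·log₁₀(10^(57.4/10) + 10^(55.1/10) + 10^(54.0/10)) = 10·log₁₀(1124000) = 60.5 dB SPL.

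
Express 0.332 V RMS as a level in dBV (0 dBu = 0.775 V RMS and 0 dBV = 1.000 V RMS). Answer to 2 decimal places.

-9.58 dBV

dBV = 20·log₁₀(V / 1.000 V).
20·log₁₀(0.332/1.000) = -9.58 dBV.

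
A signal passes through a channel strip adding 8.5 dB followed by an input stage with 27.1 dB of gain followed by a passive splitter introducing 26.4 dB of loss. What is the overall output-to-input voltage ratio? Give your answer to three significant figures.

Net gain = 8.5 + 27.1 + (−26.4) = 9.2 dB.
Voltage ratio = 10^(9.2/20) = 2.88.

2.88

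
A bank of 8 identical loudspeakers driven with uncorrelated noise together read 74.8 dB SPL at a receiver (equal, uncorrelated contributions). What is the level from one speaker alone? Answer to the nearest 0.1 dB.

8 equal incoherent sources add 10·log₁₀(8) = 9.03 dB over one source.
L_one = 74.8 − 9.03 = 65.8 dB SPL.

65.8 dB SPL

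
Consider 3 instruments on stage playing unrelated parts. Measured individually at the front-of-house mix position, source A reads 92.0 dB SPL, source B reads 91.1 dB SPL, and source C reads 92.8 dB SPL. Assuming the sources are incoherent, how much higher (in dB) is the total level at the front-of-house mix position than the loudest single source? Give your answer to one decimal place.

4.0 dB

Add the sources as powers (linear), then convert back to dB:
L_total = 10·log₁₀(10^(92.0/10) + 10^(91.1/10) + 10^(92.8/10)) = 96.79 dB SPL.
Excess over the loudest (92.8 dB): 96.79 − 92.8 = 4.0 dB.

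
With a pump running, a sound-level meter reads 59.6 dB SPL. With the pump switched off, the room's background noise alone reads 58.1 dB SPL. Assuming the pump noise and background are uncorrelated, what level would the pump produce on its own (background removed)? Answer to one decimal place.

Remove the background by subtracting linear intensities:
L_src = 10·log₁₀(10^(59.6/10) − 10^(58.1/10)) = 10·log₁₀(266400) = 54.3 dB SPL.

54.3 dB SPL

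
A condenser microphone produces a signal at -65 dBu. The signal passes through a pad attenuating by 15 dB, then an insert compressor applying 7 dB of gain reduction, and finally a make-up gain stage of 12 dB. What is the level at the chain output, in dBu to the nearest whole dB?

Gain stages sum in dB:
-65 − 15 − 7 + 12 = -75 dBu.

-75 dBu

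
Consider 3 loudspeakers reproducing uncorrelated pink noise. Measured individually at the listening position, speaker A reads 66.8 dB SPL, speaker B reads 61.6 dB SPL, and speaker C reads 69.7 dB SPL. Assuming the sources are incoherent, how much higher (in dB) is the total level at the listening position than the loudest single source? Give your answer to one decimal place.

Incoherent sources sum as intensities:
L_total = 10·log₁₀(10^(66.8/10) + 10^(61.6/10) + 10^(69.7/10)) = 71.92 dB SPL.
Excess over the loudest (69.7 dB): 71.92 − 69.7 = 2.2 dB.

2.2 dB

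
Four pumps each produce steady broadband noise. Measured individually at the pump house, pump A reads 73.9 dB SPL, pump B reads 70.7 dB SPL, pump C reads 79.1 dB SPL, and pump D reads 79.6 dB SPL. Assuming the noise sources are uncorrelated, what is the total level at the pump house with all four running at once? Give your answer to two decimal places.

Uncorrelated sources add in intensity (power), not in dB.
L_total = 10·log₁₀(10^(73.9/10) + 10^(70.7/10) + 10^(79.1/10) + 10^(79.6/10)) = 10·log₁₀(208800000) = 83.20 dB SPL.

83.20 dB SPL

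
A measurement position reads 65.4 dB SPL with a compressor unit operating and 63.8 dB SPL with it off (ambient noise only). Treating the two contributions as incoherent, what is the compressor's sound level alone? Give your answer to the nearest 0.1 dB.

60.3 dB SPL

Background correction is a power subtraction:
L_src = 10·log₁₀(10^(65.4/10) − 10^(63.8/10)) = 10·log₁₀(1069000) = 60.3 dB SPL.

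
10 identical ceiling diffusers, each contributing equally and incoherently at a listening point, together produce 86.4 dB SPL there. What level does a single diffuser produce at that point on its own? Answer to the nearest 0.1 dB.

76.4 dB SPL

10 equal incoherent sources add 10·log₁₀(10) = 10.00 dB over one source.
L_one = 86.4 − 10.00 = 76.4 dB SPL.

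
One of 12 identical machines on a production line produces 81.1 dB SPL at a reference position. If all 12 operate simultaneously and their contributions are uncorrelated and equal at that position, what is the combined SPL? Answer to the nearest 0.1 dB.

12 equal incoherent sources raise the level by 10·log₁₀(12) = 10.79 dB.
L_total = 81.1 + 10.79 = 91.9 dB SPL.

91.9 dB SPL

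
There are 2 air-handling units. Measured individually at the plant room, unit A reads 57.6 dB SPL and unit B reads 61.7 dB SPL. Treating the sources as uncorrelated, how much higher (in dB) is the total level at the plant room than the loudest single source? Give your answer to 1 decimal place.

Add the sources as powers (linear), then convert back to dB:
L_total = 10·log₁₀(10^(57.6/10) + 10^(61.7/10)) = 63.13 dB SPL.
Excess over the loudest (61.7 dB): 63.13 − 61.7 = 1.4 dB.

1.4 dB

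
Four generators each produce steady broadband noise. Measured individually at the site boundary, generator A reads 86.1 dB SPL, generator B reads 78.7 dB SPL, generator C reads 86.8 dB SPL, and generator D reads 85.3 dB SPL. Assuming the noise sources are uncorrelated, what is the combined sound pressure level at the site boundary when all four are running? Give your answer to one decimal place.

91.1 dB SPL

Add the sources as powers (linear), then convert back to dB:
L_total = 10·log₁₀(10^(86.1/10) + 10^(78.7/10) + 10^(86.8/10) + 10^(85.3/10)) = 10·log₁₀(1299000000) = 91.1 dB SPL.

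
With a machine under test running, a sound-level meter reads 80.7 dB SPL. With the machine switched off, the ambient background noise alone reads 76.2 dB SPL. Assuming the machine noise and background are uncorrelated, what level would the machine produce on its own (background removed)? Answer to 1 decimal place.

78.8 dB SPL

Subtract intensities: L_src = 10·log₁₀(10^(L_total/10) − 10^(L_bg/10)).
L_src = 10·log₁₀(10^(80.7/10) − 10^(76.2/10)) = 10·log₁₀(75800000) = 78.8 dB SPL.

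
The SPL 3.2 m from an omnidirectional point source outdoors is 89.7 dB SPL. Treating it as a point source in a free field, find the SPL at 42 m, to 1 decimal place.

67.3 dB SPL

For a point source in a free field, ΔL = −20·log₁₀(d₂/d₁).
ΔL = −20·log₁₀(42/3.2) = -22.36 dB, so L₂ = 89.7 + (-22.36) = 67.3 dB SPL.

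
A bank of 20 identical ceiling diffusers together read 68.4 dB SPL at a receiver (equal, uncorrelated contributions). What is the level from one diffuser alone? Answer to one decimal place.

55.4 dB SPL

20 equal incoherent sources add 10·log₁₀(20) = 13.01 dB over one source.
L_one = 68.4 − 13.01 = 55.4 dB SPL.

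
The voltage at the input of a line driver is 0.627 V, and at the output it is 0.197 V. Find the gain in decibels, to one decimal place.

Voltage ratio → dB uses the 20·log₁₀ form:
20·log₁₀(0.197/0.627) = 20·log₁₀(0.3142) = -10.1 dB.

-10.1 dB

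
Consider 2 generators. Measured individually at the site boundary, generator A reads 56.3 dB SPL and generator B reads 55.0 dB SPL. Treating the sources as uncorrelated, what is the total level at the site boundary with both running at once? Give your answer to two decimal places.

Incoherent sources sum as intensities:
L_total = 10·log₁₀(10^(56.3/10) + 10^(55.0/10)) = 10·log₁₀(742800) = 58.71 dB SPL.

58.71 dB SPL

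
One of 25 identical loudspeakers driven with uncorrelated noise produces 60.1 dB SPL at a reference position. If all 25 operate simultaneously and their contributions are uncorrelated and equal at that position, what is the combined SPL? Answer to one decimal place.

74.1 dB SPL

25 equal incoherent sources raise the level by 10·log₁₀(25) = 13.98 dB.
L_total = 60.1 + 13.98 = 74.1 dB SPL.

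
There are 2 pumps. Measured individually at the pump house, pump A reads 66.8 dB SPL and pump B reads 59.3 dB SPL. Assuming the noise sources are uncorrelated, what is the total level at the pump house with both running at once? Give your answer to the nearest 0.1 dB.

67.5 dB SPL

Add the sources as powers (linear), then convert back to dB:
L_total = 10·log₁₀(10^(66.8/10) + 10^(59.3/10)) = 10·log₁₀(5637000) = 67.5 dB SPL.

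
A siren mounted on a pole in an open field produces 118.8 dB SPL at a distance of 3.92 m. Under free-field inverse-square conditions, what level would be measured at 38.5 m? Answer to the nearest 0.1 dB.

Inverse-square spreading gives ΔL = −20·log₁₀(d₂/d₁).
ΔL = −20·log₁₀(38.5/3.92) = -19.84 dB, so L₂ = 118.8 + (-19.84) = 99.0 dB SPL.

99.0 dB SPL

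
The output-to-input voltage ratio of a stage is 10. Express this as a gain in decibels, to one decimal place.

20.0 dB

For a voltage ratio, dB = 20·log₁₀(V₂/V₁).
20·log₁₀(10) = 20.0 dB.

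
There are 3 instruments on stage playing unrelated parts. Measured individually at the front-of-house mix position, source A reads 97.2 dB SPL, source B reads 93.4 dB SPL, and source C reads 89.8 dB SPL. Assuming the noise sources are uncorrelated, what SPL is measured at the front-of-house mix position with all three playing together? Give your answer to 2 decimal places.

Incoherent sources sum as intensities:
L_total = 10·log₁₀(10^(97.2/10) + 10^(93.4/10) + 10^(89.8/10)) = 10·log₁₀(8391000000) = 99.24 dB SPL.

99.24 dB SPL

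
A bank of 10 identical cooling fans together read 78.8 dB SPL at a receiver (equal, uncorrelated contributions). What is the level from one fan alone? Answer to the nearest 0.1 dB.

10 equal incoherent sources add 10·log₁₀(10) = 10.00 dB over one source.
L_one = 78.8 − 10.00 = 68.8 dB SPL.

68.8 dB SPL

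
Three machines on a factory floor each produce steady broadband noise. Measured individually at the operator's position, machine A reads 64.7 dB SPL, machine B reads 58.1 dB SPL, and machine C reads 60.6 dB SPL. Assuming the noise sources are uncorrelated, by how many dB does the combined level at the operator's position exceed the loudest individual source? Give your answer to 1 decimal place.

Incoherent sources sum as intensities:
L_total = 10·log₁₀(10^(64.7/10) + 10^(58.1/10) + 10^(60.6/10)) = 66.76 dB SPL.
Excess over the loudest (64.7 dB): 66.76 − 64.7 = 2.1 dB.

2.1 dB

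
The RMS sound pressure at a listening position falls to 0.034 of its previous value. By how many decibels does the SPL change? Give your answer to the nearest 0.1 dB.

Sound pressure is an amplitude quantity: ΔL = 20·log₁₀(p₂/p₁).
20·log₁₀(0.034) = -29.4 dB.

-29.4 dB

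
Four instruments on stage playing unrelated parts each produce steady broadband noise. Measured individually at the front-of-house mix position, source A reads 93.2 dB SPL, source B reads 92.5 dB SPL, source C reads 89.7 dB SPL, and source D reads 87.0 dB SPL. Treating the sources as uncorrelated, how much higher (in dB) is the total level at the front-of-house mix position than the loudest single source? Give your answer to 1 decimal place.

4.0 dB

Add the sources as powers (linear), then convert back to dB:
L_total = 10·log₁₀(10^(93.2/10) + 10^(92.5/10) + 10^(89.7/10) + 10^(87.0/10)) = 97.24 dB SPL.
Excess over the loudest (93.2 dB): 97.24 − 93.2 = 4.0 dB.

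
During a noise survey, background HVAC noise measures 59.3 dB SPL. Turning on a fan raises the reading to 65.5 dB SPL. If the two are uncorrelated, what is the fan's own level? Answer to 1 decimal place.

Subtract intensities: L_src = 10·log₁₀(10^(L_total/10) − 10^(L_bg/10)).
L_src = 10·log₁₀(10^(65.5/10) − 10^(59.3/10)) = 10·log₁₀(2697000) = 64.3 dB SPL.

64.3 dB SPL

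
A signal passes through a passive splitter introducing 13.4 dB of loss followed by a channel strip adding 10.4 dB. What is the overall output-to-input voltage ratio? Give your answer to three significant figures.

0.708

Net gain = (−13.4) + 10.4 = -3.0 dB.
Voltage ratio = 10^(-3.0/20) = 0.708.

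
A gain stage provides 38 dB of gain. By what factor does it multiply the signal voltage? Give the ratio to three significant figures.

Voltage ratio = 10^(dB/20).
10^(38/20) = 10^(1.900) = 79.4.

79.4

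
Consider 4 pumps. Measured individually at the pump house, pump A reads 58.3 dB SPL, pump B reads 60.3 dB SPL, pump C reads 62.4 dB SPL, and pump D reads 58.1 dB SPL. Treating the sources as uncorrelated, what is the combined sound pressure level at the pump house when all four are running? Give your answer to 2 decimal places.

66.16 dB SPL

Uncorrelated sources add in intensity (power), not in dB.
L_total = 10·log₁₀(10^(58.3/10) + 10^(60.3/10) + 10^(62.4/10) + 10^(58.1/10)) = 10·log₁₀(4131000) = 66.16 dB SPL.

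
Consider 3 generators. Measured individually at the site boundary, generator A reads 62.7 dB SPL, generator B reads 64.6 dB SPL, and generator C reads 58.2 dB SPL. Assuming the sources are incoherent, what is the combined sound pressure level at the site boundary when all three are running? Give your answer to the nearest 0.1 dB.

67.3 dB SPL

Uncorrelated sources add in intensity (power), not in dB.
L_total = 10·log₁₀(10^(62.7/10) + 10^(64.6/10) + 10^(58.2/10)) = 10·log₁₀(5407000) = 67.3 dB SPL.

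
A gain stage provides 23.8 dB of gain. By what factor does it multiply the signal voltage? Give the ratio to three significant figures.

Voltage ratio = 10^(dB/20).
10^(23.8/20) = 10^(1.190) = 15.5.

15.5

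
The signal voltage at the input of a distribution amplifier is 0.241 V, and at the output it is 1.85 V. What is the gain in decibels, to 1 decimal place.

17.7 dB

For a voltage ratio, dB = 20·log₁₀(V₂/V₁).
20·log₁₀(1.85/0.241) = 20·log₁₀(7.676) = 17.7 dB.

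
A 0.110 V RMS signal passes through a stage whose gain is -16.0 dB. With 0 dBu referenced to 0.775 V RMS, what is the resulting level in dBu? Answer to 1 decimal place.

Input level: 20·log₁₀(0.110/0.775) = -16.96 dBu.
Output: -16.96 − 16.0 = -33.0 dBu.

-33.0 dBu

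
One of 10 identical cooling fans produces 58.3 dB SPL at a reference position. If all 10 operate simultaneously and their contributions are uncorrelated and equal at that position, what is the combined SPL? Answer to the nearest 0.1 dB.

10 equal incoherent sources raise the level by 10·log₁₀(10) = 10.00 dB.
L_total = 58.3 + 10.00 = 68.3 dB SPL.

68.3 dB SPL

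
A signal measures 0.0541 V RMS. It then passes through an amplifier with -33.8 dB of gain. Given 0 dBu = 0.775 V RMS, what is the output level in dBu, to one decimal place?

Input level: 20·log₁₀(0.0541/0.775) = -23.12 dBu.
Output: -23.12 − 33.8 = -56.9 dBu.

-56.9 dBu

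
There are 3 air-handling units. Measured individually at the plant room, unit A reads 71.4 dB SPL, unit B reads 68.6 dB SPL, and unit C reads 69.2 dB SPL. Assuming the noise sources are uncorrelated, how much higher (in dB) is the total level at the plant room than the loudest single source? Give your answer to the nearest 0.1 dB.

Incoherent sources sum as intensities:
L_total = 10·log₁₀(10^(71.4/10) + 10^(68.6/10) + 10^(69.2/10)) = 74.68 dB SPL.
Excess over the loudest (71.4 dB): 74.68 − 71.4 = 3.3 dB.

3.3 dB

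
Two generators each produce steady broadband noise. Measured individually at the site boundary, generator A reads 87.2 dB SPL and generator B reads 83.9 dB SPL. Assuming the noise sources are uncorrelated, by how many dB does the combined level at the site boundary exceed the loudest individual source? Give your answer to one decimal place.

1.7 dB

Uncorrelated sources add in intensity (power), not in dB.
L_total = 10·log₁₀(10^(87.2/10) + 10^(83.9/10)) = 88.87 dB SPL.
Excess over the loudest (87.2 dB): 88.87 − 87.2 = 1.7 dB.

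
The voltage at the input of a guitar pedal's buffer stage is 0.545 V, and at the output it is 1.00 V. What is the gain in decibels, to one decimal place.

For a voltage ratio, dB = 20·log₁₀(V₂/V₁).
20·log₁₀(1.00/0.545) = 20·log₁₀(1.835) = 5.3 dB.

5.3 dB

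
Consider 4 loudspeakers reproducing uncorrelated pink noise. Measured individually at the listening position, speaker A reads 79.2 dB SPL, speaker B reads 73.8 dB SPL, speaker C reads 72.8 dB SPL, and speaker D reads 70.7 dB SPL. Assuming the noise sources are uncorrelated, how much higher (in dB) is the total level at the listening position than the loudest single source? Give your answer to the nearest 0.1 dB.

Add the sources as powers (linear), then convert back to dB:
L_total = 10·log₁₀(10^(79.2/10) + 10^(73.8/10) + 10^(72.8/10) + 10^(70.7/10)) = 81.40 dB SPL.
Excess over the loudest (79.2 dB): 81.40 − 79.2 = 2.2 dB.

2.2 dB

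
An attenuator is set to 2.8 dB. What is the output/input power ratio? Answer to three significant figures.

Power ratio = 10^(dB/10).
10^(-2.8/10) = 10^(-0.2800) = 0.525.

0.525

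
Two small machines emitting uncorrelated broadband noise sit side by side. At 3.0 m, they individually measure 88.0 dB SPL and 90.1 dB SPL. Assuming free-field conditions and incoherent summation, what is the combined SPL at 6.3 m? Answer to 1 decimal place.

Combined at 3.0 m: 10·log₁₀(10^(88.0/10)+10^(90.1/10)) = 92.19 dB SPL.
Then apply −20·log₁₀(6.3/3.0) = -6.44 dB → 85.7 dB SPL.

85.7 dB SPL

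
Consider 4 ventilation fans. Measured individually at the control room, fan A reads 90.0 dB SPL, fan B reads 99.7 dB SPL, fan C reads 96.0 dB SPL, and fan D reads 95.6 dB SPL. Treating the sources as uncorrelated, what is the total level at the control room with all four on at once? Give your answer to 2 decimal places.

Incoherent sources sum as intensities:
L_total = 10·log₁₀(10^(90.0/10) + 10^(99.7/10) + 10^(96.0/10) + 10^(95.6/10)) = 10·log₁₀(17944000000) = 102.54 dB SPL.

102.54 dB SPL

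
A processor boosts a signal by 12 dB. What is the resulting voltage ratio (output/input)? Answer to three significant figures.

Voltage ratio = 10^(dB/20).
10^(12/20) = 10^(0.6000) = 3.98.

3.98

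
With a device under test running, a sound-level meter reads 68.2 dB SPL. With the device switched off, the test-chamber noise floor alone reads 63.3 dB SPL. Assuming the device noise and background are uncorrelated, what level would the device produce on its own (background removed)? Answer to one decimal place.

Remove the background by subtracting linear intensities:
L_src = 10·log₁₀(10^(68.2/10) − 10^(63.3/10)) = 10·log₁₀(4469000) = 66.5 dB SPL.

66.5 dB SPL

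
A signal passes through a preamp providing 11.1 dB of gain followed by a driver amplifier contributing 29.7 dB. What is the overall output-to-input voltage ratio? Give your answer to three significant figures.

Net gain = 11.1 + 29.7 = 40.8 dB.
Voltage ratio = 10^(40.8/20) = 110.

110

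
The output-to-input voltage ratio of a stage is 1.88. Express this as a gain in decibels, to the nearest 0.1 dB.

For a voltage ratio, dB = 20·log₁₀(V₂/V₁).
20·log₁₀(1.88) = 5.5 dB.

5.5 dB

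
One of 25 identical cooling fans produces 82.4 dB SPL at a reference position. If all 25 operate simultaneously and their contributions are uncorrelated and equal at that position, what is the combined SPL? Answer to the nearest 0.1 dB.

25 equal incoherent sources raise the level by 10·log₁₀(25) = 13.98 dB.
L_total = 82.4 + 13.98 = 96.4 dB SPL.

96.4 dB SPL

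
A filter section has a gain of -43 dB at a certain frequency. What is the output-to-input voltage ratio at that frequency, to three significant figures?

Voltage ratio = 10^(dB/20).
10^(-43/20) = 10^(-2.150) = 0.00708.

0.00708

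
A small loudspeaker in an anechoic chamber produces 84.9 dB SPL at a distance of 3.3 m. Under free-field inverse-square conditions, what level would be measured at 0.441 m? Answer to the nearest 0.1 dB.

102.4 dB SPL

For a point source in a free field, ΔL = −20·log₁₀(d₂/d₁).
ΔL = −20·log₁₀(0.441/3.3) = 17.48 dB, so L₂ = 84.9 + (17.48) = 102.4 dB SPL.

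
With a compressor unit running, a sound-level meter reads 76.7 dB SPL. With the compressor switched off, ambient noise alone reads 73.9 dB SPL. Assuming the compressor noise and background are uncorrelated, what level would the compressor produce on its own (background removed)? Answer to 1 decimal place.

Subtract intensities: L_src = 10·log₁₀(10^(L_total/10) − 10^(L_bg/10)).
L_src = 10·log₁₀(10^(76.7/10) − 10^(73.9/10)) = 10·log₁₀(22230000) = 73.5 dB SPL.

73.5 dB SPL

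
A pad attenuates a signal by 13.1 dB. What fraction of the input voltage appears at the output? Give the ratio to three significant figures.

0.221

Voltage ratio = 10^(dB/20).
10^(-13.1/20) = 10^(-0.6550) = 0.221.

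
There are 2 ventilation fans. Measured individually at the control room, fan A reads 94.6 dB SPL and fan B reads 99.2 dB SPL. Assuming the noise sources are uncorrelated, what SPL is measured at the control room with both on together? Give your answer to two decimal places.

100.49 dB SPL

Uncorrelated sources add in intensity (power), not in dB.
L_total = 10·log₁₀(10^(94.6/10) + 10^(99.2/10)) = 10·log₁₀(11202000000) = 100.49 dB SPL.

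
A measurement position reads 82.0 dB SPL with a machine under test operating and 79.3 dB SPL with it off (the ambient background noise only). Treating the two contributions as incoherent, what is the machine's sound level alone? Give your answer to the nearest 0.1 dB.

78.7 dB SPL

Subtract intensities: L_src = 10·log₁₀(10^(L_total/10) − 10^(L_bg/10)).
L_src = 10·log₁₀(10^(82.0/10) − 10^(79.3/10)) = 10·log₁₀(73380000) = 78.7 dB SPL.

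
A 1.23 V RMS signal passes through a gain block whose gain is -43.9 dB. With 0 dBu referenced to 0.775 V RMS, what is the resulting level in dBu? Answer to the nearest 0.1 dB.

-39.9 dBu

Input level: 20·log₁₀(1.23/0.775) = 4.01 dBu.
Output: 4.01 − 43.9 = -39.9 dBu.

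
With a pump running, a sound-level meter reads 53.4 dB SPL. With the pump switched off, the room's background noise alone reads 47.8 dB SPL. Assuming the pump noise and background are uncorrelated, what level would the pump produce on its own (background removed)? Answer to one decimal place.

Background correction is a power subtraction:
L_src = 10·log₁₀(10^(53.4/10) − 10^(47.8/10)) = 10·log₁₀(158500) = 52.0 dB SPL.

52.0 dB SPL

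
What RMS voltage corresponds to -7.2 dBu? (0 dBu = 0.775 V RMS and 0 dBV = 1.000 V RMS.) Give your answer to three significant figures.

V = 0.775 V × 10^(-7.2/20).
= 0.775 × 0.4365 = 0.338 V.

0.338 V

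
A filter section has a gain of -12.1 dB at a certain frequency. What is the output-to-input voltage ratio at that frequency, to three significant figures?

0.248

Voltage ratio = 10^(dB/20).
10^(-12.1/20) = 10^(-0.6050) = 0.248.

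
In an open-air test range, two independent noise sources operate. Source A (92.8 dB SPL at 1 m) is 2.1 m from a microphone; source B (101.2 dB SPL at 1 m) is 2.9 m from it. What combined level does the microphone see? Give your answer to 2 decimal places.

93.01 dB SPL

At the listener: L_A = 92.8 − 20·log₁₀(2.1) = 86.356 dB; L_B = 101.2 − 20·log₁₀(2.9) = 91.952 dB.
Combined: 10·log₁₀(10^(86.356/10)+10^(91.952/10)) = 93.01 dB SPL.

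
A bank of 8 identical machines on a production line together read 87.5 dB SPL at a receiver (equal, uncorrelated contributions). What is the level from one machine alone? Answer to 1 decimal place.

78.5 dB SPL

8 equal incoherent sources add 10·log₁₀(8) = 9.03 dB over one source.
L_one = 87.5 − 9.03 = 78.5 dB SPL.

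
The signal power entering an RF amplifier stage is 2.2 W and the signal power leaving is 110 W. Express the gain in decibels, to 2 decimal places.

16.99 dB

Power is a power quantity, so gain = 10·log₁₀(P_out/P_in).
10·log₁₀(110/2.2) = 10·log₁₀(50.00) = 16.99 dB.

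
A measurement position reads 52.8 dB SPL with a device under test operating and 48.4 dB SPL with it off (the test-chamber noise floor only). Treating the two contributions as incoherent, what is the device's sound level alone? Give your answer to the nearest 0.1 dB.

50.8 dB SPL

Remove the background by subtracting linear intensities:
L_src = 10·log₁₀(10^(52.8/10) − 10^(48.4/10)) = 10·log₁₀(121400) = 50.8 dB SPL.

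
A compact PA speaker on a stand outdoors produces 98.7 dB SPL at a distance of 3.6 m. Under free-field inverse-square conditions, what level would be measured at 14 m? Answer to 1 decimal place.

Inverse-square spreading gives ΔL = −20·log₁₀(d₂/d₁).
ΔL = −20·log₁₀(14/3.6) = -11.80 dB, so L₂ = 98.7 + (-11.80) = 86.9 dB SPL.

86.9 dB SPL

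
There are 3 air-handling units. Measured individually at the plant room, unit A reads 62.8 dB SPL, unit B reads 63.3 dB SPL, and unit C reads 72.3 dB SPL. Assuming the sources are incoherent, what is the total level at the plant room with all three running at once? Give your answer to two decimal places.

73.23 dB SPL

Add the sources as powers (linear), then convert back to dB:
L_total = 10·log₁₀(10^(62.8/10) + 10^(63.3/10) + 10^(72.3/10)) = 10·log₁₀(21030000) = 73.23 dB SPL.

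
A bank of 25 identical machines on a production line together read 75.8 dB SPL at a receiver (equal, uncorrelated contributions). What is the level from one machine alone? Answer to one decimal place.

61.8 dB SPL

25 equal incoherent sources add 10·log₁₀(25) = 13.98 dB over one source.
L_one = 75.8 − 13.98 = 61.8 dB SPL.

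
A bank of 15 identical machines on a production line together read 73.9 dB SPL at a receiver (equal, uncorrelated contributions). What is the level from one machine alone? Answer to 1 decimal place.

62.1 dB SPL

15 equal incoherent sources add 10·log₁₀(15) = 11.76 dB over one source.
L_one = 73.9 − 11.76 = 62.1 dB SPL.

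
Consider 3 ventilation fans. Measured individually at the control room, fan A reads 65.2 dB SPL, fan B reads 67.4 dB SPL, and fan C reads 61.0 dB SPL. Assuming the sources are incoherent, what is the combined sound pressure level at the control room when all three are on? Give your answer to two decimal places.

Uncorrelated sources add in intensity (power), not in dB.
L_total = 10·log₁₀(10^(65.2/10) + 10^(67.4/10) + 10^(61.0/10)) = 10·log₁₀(10070000) = 70.03 dB SPL.

70.03 dB SPL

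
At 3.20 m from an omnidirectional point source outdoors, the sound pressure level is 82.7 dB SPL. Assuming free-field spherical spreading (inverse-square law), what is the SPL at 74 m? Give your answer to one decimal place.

For a point source in a free field, ΔL = −20·log₁₀(d₂/d₁).
ΔL = −20·log₁₀(74/3.20) = -27.28 dB, so L₂ = 82.7 + (-27.28) = 55.4 dB SPL.

55.4 dB SPL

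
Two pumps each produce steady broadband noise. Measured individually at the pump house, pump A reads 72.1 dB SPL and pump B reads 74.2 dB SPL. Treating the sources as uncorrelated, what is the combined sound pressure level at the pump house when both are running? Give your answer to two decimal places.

Incoherent sources sum as intensities:
L_total = 10·log₁₀(10^(72.1/10) + 10^(74.2/10)) = 10·log₁₀(42520000) = 76.29 dB SPL.

76.29 dB SPL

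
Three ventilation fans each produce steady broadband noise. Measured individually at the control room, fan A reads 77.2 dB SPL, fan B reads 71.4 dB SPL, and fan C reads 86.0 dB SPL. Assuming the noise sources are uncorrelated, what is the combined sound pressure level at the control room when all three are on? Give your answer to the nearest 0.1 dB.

86.7 dB SPL

Incoherent sources sum as intensities:
L_total = 10·log₁₀(10^(77.2/10) + 10^(71.4/10) + 10^(86.0/10)) = 10·log₁₀(464400000) = 86.7 dB SPL.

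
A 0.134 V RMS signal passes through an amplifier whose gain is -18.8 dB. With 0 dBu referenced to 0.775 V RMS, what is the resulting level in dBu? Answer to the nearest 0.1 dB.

Input level: 20·log₁₀(0.134/0.775) = -15.24 dBu.
Output: -15.24 − 18.8 = -34.0 dBu.

-34.0 dBu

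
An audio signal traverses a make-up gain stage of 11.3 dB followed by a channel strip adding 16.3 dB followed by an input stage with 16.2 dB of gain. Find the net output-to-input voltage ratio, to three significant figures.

155

Net gain = 11.3 + 16.3 + 16.2 = 43.8 dB.
Voltage ratio = 10^(43.8/20) = 155.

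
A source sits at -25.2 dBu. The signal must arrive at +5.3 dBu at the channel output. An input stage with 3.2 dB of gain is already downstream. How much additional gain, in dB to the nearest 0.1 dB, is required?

The required make-up gain is the shortfall in the dB sum.
G = +5.3 − (-25.2) − 3.2 = 27.3 dB.

27.3 dB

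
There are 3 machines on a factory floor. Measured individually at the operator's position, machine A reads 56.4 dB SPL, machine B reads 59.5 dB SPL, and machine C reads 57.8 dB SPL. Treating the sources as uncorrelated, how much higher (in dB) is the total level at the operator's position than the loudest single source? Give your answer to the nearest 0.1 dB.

3.4 dB

Uncorrelated sources add in intensity (power), not in dB.
L_total = 10·log₁₀(10^(56.4/10) + 10^(59.5/10) + 10^(57.8/10)) = 62.86 dB SPL.
Excess over the loudest (59.5 dB): 62.86 − 59.5 = 3.4 dB.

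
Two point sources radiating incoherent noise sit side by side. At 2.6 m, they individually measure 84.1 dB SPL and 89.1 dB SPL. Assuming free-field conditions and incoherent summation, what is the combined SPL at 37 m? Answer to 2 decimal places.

Combined at 2.6 m: 10·log₁₀(10^(84.1/10)+10^(89.1/10)) = 90.293 dB SPL.
Then apply −20·log₁₀(37/2.6) = -23.065 dB → 67.23 dB SPL.

67.23 dB SPL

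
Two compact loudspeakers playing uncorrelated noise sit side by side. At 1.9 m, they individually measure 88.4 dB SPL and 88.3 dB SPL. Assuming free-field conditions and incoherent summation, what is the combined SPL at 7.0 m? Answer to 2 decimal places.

Combined at 1.9 m: 10·log₁₀(10^(88.4/10)+10^(88.3/10)) = 91.361 dB SPL.
Then apply −20·log₁₀(7.0/1.9) = -11.327 dB → 80.03 dB SPL.

80.03 dB SPL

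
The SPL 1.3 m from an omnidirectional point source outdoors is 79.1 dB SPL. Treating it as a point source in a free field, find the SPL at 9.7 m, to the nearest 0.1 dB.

61.6 dB SPL

For a point source in a free field, ΔL = −20·log₁₀(d₂/d₁).
ΔL = −20·log₁₀(9.7/1.3) = -17.46 dB, so L₂ = 79.1 + (-17.46) = 61.6 dB SPL.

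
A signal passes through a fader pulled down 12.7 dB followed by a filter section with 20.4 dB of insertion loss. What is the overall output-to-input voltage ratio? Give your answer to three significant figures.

Net gain = (−12.7) + (−20.4) = -33.1 dB.
Voltage ratio = 10^(-33.1/20) = 0.0221.

0.0221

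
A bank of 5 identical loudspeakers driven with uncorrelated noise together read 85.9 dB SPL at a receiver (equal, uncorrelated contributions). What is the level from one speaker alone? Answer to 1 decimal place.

78.9 dB SPL

5 equal incoherent sources add 10·log₁₀(5) = 6.99 dB over one source.
L_one = 85.9 − 6.99 = 78.9 dB SPL.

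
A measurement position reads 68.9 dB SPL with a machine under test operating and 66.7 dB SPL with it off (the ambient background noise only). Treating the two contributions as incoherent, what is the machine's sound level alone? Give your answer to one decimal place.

64.9 dB SPL

Subtract intensities: L_src = 10·log₁₀(10^(L_total/10) − 10^(L_bg/10)).
L_src = 10·log₁₀(10^(68.9/10) − 10^(66.7/10)) = 10·log₁₀(3085000) = 64.9 dB SPL.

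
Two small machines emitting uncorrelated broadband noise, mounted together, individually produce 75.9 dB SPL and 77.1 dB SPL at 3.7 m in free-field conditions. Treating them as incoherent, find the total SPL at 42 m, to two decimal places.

Combined at 3.7 m: 10·log₁₀(10^(75.9/10)+10^(77.1/10)) = 79.552 dB SPL.
Then apply −20·log₁₀(42/3.7) = -21.101 dB → 58.45 dB SPL.

58.45 dB SPL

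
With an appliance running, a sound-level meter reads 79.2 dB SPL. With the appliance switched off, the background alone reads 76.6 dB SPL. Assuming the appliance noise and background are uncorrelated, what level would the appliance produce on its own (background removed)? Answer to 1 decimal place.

75.7 dB SPL

Subtract intensities: L_src = 10·log₁₀(10^(L_total/10) − 10^(L_bg/10)).
L_src = 10·log₁₀(10^(79.2/10) − 10^(76.6/10)) = 10·log₁₀(37470000) = 75.7 dB SPL.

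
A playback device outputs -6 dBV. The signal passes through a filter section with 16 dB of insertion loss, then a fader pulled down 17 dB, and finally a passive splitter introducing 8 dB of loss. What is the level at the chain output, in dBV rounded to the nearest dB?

Gain stages sum in dB:
-6 − 16 − 17 − 8 = -47 dBV.

-47 dBV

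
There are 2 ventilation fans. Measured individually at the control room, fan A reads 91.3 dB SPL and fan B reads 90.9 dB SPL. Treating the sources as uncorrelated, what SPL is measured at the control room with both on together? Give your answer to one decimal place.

94.1 dB SPL

Uncorrelated sources add in intensity (power), not in dB.
L_total = 10·log₁₀(10^(91.3/10) + 10^(90.9/10)) = 10·log₁₀(2579000000) = 94.1 dB SPL.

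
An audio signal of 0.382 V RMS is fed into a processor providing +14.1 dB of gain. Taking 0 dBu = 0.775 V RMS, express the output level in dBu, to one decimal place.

+8.0 dBu

Input level: 20·log₁₀(0.382/0.775) = -6.14 dBu.
Output: -6.14 + 14.1 = +8.0 dBu.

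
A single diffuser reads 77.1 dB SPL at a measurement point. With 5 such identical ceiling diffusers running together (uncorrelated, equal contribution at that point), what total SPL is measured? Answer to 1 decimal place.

5 equal incoherent sources raise the level by 10·log₁₀(5) = 6.99 dB.
L_total = 77.1 + 6.99 = 84.1 dB SPL.

84.1 dB SPL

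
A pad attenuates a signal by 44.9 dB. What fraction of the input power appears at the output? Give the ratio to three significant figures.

Power ratio = 10^(dB/10).
10^(-44.9/10) = 10^(-4.490) = 0.0000324.

0.0000324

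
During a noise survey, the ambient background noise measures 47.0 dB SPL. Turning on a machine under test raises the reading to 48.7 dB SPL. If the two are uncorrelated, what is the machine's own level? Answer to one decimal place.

43.8 dB SPL

Remove the background by subtracting linear intensities:
L_src = 10·log₁₀(10^(48.7/10) − 10^(47.0/10)) = 10·log₁₀(24010) = 43.8 dB SPL.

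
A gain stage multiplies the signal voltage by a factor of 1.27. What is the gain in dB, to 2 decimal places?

Voltage is an amplitude quantity, so gain = 20·log₁₀(V_out/V_in).
20·log₁₀(1.27) = 2.08 dB.

2.08 dB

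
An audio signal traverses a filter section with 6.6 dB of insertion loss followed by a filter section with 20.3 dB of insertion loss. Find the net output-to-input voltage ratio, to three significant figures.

0.0452

Net gain = (−6.6) + (−20.3) = -26.9 dB.
Voltage ratio = 10^(-26.9/20) = 0.0452.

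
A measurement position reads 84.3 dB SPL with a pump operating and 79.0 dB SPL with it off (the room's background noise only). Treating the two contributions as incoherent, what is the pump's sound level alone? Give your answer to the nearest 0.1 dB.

82.8 dB SPL

Subtract intensities: L_src = 10·log₁₀(10^(L_total/10) − 10^(L_bg/10)).
L_src = 10·log₁₀(10^(84.3/10) − 10^(79.0/10)) = 10·log₁₀(189700000) = 82.8 dB SPL.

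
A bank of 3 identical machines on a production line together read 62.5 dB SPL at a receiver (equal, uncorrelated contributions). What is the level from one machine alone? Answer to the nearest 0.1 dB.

57.7 dB SPL

3 equal incoherent sources add 10·log₁₀(3) = 4.77 dB over one source.
L_one = 62.5 − 4.77 = 57.7 dB SPL.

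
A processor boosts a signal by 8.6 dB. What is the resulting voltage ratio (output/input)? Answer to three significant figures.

2.69

Voltage ratio = 10^(dB/20).
10^(8.6/20) = 10^(0.4300) = 2.69.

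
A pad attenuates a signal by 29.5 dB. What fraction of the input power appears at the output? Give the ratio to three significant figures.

Power ratio = 10^(dB/10).
10^(-29.5/10) = 10^(-2.950) = 0.00112.

0.00112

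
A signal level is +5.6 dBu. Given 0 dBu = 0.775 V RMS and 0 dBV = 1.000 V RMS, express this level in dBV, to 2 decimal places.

The offset between the scales is 20·log₁₀(0.775/1.000) = −2.214 dB.
So dBV = +5.6 − 2.214 = +3.39 dBV.

+3.39 dBV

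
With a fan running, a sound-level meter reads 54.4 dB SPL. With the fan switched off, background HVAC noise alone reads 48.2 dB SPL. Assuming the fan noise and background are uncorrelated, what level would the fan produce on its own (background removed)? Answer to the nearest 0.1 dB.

Subtract intensities: L_src = 10·log₁₀(10^(L_total/10) − 10^(L_bg/10)).
L_src = 10·log₁₀(10^(54.4/10) − 10^(48.2/10)) = 10·log₁₀(209400) = 53.2 dB SPL.

53.2 dB SPL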